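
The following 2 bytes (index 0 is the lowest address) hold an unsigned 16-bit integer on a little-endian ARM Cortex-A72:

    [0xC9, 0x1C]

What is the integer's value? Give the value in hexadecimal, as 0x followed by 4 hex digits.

Little-endian stores the least-significant byte at the lowest address.
Reassemble most-significant byte first: 1C C9 → 0x1CC9.

0x1CC9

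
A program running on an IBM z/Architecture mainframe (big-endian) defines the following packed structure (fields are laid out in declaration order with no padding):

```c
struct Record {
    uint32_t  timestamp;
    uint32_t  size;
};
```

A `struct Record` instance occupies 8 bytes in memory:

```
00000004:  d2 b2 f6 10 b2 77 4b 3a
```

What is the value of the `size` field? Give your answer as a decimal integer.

`size` follows `timestamp` (4 bytes), so it starts at byte offset 4 and occupies 4 bytes.
Bytes at offsets 4..7: B2 77 4B 3A.
Big-endian: lowest address holds the most-significant byte.
The bytes are already most-significant first: 0xB2774B3A.
0xB2774B3A = 2994162490.

2994162490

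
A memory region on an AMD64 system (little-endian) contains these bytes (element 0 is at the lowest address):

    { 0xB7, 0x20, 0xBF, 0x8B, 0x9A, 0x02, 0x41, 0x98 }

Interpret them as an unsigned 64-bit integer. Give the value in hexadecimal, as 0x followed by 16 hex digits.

Little-endian: lowest address holds the least-significant byte.
Reassemble most-significant byte first: 98 41 02 9A 8B BF 20 B7 → 0x9841029A8BBF20B7.

0x9841029A8BBF20B7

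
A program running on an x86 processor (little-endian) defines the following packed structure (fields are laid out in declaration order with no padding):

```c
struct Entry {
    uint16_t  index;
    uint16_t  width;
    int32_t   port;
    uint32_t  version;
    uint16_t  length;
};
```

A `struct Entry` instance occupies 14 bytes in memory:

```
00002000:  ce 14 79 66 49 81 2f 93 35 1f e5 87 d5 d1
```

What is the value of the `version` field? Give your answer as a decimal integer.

`version` follows `index` (2 B), `width` (2 B), `port` (4 B), so it starts at offset 2 + 2 + 4 = 8 and occupies 4 bytes.
Bytes at offsets 8..11: 35 1F E5 87.
Little-endian stores the least-significant byte at the lowest address.
Reassemble most-significant byte first: 87 E5 1F 35 → 0x87E51F35.
0x87E51F35 = 2279939893.

2279939893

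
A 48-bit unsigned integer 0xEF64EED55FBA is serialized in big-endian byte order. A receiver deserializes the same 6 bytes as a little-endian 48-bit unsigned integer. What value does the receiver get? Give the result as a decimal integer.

Stored big-endian, the bytes at ascending addresses are EF 64 EE D5 5F BA.
Read back as little-endian, the first byte is least significant, giving 0xBA5FD5EE64EF.
0xBA5FD5EE64EF = 204920773829871.

204920773829871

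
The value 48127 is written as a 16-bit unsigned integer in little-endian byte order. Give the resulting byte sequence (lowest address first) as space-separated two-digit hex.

48127 in hexadecimal, padded to 16 bits, is 0xBBFF.
Split into bytes (most-significant first): BB FF.
In little-endian order the low byte comes first in memory.
So at ascending addresses the bytes are FF BB.

FF BB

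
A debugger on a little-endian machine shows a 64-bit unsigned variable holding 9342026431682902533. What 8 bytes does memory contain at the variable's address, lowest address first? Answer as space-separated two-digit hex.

9342026431682902533 in hexadecimal, padded to 64 bits, is 0x81A58B8B1EC4FA05.
Split into bytes (most-significant first): 81 A5 8B 8B 1E C4 FA 05.
In little-endian order the low byte comes first in memory.
So at ascending addresses the bytes are 05 FA C4 1E 8B 8B A5 81.

05 FA C4 1E 8B 8B A5 81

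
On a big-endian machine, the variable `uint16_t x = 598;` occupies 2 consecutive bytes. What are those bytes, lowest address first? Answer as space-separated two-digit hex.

598 in hexadecimal, padded to 16 bits, is 0x0256.
Split into bytes (most-significant first): 02 56.
Big-endian stores the most-significant byte at the lowest address.
So the memory order matches the most-significant-first order: 02 56.

02 56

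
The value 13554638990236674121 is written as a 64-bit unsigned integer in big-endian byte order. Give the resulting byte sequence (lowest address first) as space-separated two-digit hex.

13554638990236674121 in hexadecimal, padded to 64 bits, is 0xBC1BC05897B76849.
Split into bytes (most-significant first): BC 1B C0 58 97 B7 68 49.
In big-endian order the high byte comes first in memory.
So the memory order matches the most-significant-first order: BC 1B C0 58 97 B7 68 49.

BC 1B C0 58 97 B7 68 49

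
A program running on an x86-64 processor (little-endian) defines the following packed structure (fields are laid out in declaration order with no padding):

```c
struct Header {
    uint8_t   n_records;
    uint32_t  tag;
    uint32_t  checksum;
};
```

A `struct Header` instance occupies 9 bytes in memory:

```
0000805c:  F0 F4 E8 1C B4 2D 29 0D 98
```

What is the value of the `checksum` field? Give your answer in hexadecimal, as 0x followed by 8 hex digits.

`checksum` follows `n_records` (1 B), `tag` (4 B), so it starts at offset 1 + 4 = 5 and occupies 4 bytes.
Bytes at offsets 5..8: 2D 29 0D 98.
In little-endian order the low byte comes first in memory.
Reassemble most-significant byte first: 98 0D 29 2D → 0x980D292D.

0x980D292D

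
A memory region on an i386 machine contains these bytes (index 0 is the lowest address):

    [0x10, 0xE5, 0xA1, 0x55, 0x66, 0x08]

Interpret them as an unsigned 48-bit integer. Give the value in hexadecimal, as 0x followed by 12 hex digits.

0x086655A1E510

In little-endian order the low byte comes first in memory.
Reassemble most-significant byte first: 08 66 55 A1 E5 10 → 0x086655A1E510.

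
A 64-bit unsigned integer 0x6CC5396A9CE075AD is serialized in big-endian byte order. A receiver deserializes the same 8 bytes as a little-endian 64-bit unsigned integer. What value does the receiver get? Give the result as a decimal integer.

12499143303238370668

Stored big-endian, the bytes at ascending addresses are 6C C5 39 6A 9C E0 75 AD.
Read back as little-endian, the first byte is least significant, giving 0xAD75E09C6A39C56C.
0xAD75E09C6A39C56C = 12499143303238370668.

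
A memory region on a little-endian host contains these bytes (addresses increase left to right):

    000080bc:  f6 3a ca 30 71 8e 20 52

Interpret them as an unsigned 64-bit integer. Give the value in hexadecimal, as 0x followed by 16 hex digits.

In little-endian order the low byte comes first in memory.
Reassemble most-significant byte first: 52 20 8E 71 30 CA 3A F6 → 0x52208E7130CA3AF6.

0x52208E7130CA3AF6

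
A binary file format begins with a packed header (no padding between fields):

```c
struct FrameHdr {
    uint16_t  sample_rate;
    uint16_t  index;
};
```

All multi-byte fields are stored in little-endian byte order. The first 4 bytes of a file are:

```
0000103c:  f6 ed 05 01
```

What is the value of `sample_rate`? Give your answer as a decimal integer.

60918

`sample_rate` is the first field, at byte offset 0, occupying 2 bytes.
Bytes at offsets 0..1: F6 ED.
In little-endian order the low byte comes first in memory.
Reassemble most-significant byte first: ED F6 → 0xEDF6.
0xEDF6 = 60918.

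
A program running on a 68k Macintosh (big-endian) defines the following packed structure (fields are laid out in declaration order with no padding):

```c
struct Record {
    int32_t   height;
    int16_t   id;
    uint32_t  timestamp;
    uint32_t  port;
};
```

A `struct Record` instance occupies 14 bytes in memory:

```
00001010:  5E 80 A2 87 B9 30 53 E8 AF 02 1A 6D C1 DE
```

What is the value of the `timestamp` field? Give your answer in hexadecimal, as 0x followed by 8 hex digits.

`timestamp` follows `height` (4 B), `id` (2 B), so it starts at offset 4 + 2 = 6 and occupies 4 bytes.
Bytes at offsets 6..9: 53 E8 AF 02.
In big-endian order the high byte comes first in memory.
The bytes are already most-significant first: 0x53E8AF02.

0x53E8AF02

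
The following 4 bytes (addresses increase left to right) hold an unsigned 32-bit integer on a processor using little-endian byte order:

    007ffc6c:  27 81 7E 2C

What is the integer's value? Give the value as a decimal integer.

746488103

Little-endian stores the least-significant byte at the lowest address.
Reassemble most-significant byte first: 2C 7E 81 27 → 0x2C7E8127.
0x2C7E8127 = 746488103.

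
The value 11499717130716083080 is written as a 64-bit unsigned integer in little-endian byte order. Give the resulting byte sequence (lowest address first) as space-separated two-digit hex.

11499717130716083080 in hexadecimal, padded to 64 bits, is 0x9F9733CD61CE7388.
Split into bytes (most-significant first): 9F 97 33 CD 61 CE 73 88.
In little-endian order the low byte comes first in memory.
So at ascending addresses the bytes are 88 73 CE 61 CD 33 97 9F.

88 73 CE 61 CD 33 97 9F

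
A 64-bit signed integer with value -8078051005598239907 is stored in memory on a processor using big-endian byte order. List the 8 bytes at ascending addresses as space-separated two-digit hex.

8F E4 FF 68 E5 D4 73 5D

Two's complement of -8078051005598239907 in 64 bits: 8078051005598239907 = 0x701B00971A2B8CA3; invert → 0x8FE4FF68E5D4735C; add 1 → 0x8FE4FF68E5D4735D.
Split into bytes (most-significant first): 8F E4 FF 68 E5 D4 73 5D.
In big-endian order the high byte comes first in memory.
So the memory order matches the most-significant-first order: 8F E4 FF 68 E5 D4 73 5D.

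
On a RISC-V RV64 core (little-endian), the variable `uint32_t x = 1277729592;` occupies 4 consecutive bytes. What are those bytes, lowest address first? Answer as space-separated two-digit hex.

1277729592 in hexadecimal, padded to 32 bits, is 0x4C289B38.
Split into bytes (most-significant first): 4C 28 9B 38.
Little-endian: lowest address holds the least-significant byte.
So at ascending addresses the bytes are 38 9B 28 4C.

38 9B 28 4C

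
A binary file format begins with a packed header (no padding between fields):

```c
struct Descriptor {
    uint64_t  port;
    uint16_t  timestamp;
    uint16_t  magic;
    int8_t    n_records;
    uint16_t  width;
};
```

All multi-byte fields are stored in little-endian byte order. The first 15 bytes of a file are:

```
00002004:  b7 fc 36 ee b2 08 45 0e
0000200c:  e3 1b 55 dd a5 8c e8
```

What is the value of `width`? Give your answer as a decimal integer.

`width` follows `port` (8 B), `timestamp` (2 B), `magic` (2 B), `n_records` (1 B), so it starts at offset 8 + 2 + 2 + 1 = 13 and occupies 2 bytes.
Bytes at offsets 13..14: 8C E8.
Little-endian: lowest address holds the least-significant byte.
Reassemble most-significant byte first: E8 8C → 0xE88C.
0xE88C = 59532.

59532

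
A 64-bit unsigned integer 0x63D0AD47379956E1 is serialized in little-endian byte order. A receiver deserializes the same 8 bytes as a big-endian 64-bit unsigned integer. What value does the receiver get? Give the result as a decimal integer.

Stored little-endian, the bytes at ascending addresses are E1 56 99 37 47 AD D0 63.
Read back as big-endian, the last byte is least significant, giving 0xE156993747ADD063.
0xE156993747ADD063 = 16237333969235726435.

16237333969235726435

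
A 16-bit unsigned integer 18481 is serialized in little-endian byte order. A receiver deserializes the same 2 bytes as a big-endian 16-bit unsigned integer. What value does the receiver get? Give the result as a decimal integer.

18481 in 16-bit hexadecimal is 0x4831.
Stored little-endian, the bytes at ascending addresses are 31 48.
Read back as big-endian, the last byte is least significant, giving 0x3148.
0x3148 = 12616.

12616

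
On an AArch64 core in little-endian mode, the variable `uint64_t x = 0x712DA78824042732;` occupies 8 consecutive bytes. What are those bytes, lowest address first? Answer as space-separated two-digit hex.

Split into bytes (most-significant first): 71 2D A7 88 24 04 27 32.
In little-endian order the low byte comes first in memory.
So at ascending addresses the bytes are 32 27 04 24 88 A7 2D 71.

32 27 04 24 88 A7 2D 71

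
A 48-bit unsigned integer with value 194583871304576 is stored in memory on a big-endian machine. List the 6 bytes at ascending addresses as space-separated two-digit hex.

B0 F9 16 87 33 80

194583871304576 in hexadecimal, padded to 48 bits, is 0xB0F916873380.
Split into bytes (most-significant first): B0 F9 16 87 33 80.
In big-endian order the high byte comes first in memory.
So the memory order matches the most-significant-first order: B0 F9 16 87 33 80.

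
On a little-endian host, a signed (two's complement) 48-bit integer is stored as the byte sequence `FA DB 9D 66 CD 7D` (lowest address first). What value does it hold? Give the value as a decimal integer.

138321143389178

In little-endian order the low byte comes first in memory.
Reassemble most-significant byte first: 7D CD 66 9D DB FA → 0x7DCD669DDBFA.
0x7DCD669DDBFA = 138321143389178.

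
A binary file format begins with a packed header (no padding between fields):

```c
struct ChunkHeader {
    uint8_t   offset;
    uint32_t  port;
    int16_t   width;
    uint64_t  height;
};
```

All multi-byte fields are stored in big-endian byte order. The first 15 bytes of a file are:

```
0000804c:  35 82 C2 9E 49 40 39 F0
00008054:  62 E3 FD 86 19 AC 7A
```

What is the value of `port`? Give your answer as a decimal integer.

2193792585

`port` follows `offset` (1 byte), so it starts at byte offset 1 and occupies 4 bytes.
Bytes at offsets 1..4: 82 C2 9E 49.
Big-endian stores the most-significant byte at the lowest address.
The bytes are already most-significant first: 0x82C29E49.
0x82C29E49 = 2193792585.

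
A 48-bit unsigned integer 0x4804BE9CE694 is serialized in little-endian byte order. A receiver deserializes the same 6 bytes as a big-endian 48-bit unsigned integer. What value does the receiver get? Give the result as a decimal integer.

163718193087560

Stored little-endian, the bytes at ascending addresses are 94 E6 9C BE 04 48.
Read back as big-endian, the last byte is least significant, giving 0x94E69CBE0448.
0x94E69CBE0448 = 163718193087560.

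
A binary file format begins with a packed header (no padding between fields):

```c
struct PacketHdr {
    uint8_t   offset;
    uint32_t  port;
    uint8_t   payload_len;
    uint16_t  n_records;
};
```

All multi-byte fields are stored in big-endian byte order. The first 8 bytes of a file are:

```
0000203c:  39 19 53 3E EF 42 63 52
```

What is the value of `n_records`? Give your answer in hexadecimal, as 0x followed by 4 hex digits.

`n_records` follows `offset` (1 B), `port` (4 B), `payload_len` (1 B), so it starts at offset 1 + 4 + 1 = 6 and occupies 2 bytes.
Bytes at offsets 6..7: 63 52.
In big-endian order the high byte comes first in memory.
The bytes are already most-significant first: 0x6352.

0x6352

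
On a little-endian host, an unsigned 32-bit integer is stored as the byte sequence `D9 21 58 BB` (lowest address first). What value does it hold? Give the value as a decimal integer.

3143115225

Little-endian: lowest address holds the least-significant byte.
Reassemble most-significant byte first: BB 58 21 D9 → 0xBB5821D9.
0xBB5821D9 = 3143115225.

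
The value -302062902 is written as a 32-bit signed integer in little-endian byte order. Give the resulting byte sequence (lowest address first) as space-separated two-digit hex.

Two's complement of -302062902 in 32 bits: 302062902 = 0x12011D36; invert → 0xEDFEE2C9; add 1 → 0xEDFEE2CA.
Split into bytes (most-significant first): ED FE E2 CA.
Little-endian stores the least-significant byte at the lowest address.
So at ascending addresses the bytes are CA E2 FE ED.

CA E2 FE ED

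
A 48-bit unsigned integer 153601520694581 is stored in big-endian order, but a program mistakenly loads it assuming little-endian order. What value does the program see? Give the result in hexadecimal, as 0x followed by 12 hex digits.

153601520694581 in 48-bit hexadecimal is 0x8BB32413F535.
Stored big-endian, the bytes at ascending addresses are 8B B3 24 13 F5 35.
Read back as little-endian, the first byte is least significant, giving 0x35F51324B38B.

0x35F51324B38B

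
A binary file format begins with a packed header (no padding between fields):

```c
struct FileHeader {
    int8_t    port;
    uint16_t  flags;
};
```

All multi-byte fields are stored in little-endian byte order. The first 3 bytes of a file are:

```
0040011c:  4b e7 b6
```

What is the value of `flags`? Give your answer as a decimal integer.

`flags` follows `port` (1 byte), so it starts at byte offset 1 and occupies 2 bytes.
Bytes at offsets 1..2: E7 B6.
Little-endian: lowest address holds the least-significant byte.
Reassemble most-significant byte first: B6 E7 → 0xB6E7.
0xB6E7 = 46823.

46823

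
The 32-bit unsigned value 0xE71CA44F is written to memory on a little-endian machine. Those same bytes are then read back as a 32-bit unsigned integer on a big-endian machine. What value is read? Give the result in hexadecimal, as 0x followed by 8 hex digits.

Stored little-endian, the bytes at ascending addresses are 4F A4 1C E7.
Read back as big-endian, the last byte is least significant, giving 0x4FA41CE7.

0x4FA41CE7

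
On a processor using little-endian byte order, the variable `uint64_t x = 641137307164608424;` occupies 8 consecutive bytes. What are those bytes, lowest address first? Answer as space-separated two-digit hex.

A8 07 CC E5 FB C6 E5 08

641137307164608424 in hexadecimal, padded to 64 bits, is 0x08E5C6FBE5CC07A8.
Split into bytes (most-significant first): 08 E5 C6 FB E5 CC 07 A8.
Little-endian stores the least-significant byte at the lowest address.
So at ascending addresses the bytes are A8 07 CC E5 FB C6 E5 08.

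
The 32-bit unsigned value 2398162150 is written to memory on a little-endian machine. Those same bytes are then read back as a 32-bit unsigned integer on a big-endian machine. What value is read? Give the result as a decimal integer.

2398162150 in 32-bit hexadecimal is 0x8EF10CE6.
Stored little-endian, the bytes at ascending addresses are E6 0C F1 8E.
Read back as big-endian, the last byte is least significant, giving 0xE60CF18E.
0xE60CF18E = 3859607950.

3859607950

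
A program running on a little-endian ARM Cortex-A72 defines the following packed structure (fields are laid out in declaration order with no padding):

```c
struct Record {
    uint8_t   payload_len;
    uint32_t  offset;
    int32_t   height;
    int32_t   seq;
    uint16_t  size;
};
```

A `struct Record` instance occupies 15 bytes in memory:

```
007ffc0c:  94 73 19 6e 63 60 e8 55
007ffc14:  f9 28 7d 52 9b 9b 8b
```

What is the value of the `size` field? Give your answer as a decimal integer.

35739

`size` follows `payload_len` (1 B), `offset` (4 B), `height` (4 B), `seq` (4 B), so it starts at offset 1 + 4 + 4 + 4 = 13 and occupies 2 bytes.
Bytes at offsets 13..14: 9B 8B.
In little-endian order the low byte comes first in memory.
Reassemble most-significant byte first: 8B 9B → 0x8B9B.
0x8B9B = 35739.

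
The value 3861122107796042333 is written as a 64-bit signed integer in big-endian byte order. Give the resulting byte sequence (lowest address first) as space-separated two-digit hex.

35 95 76 19 95 97 32 5D

3861122107796042333 in hexadecimal, padded to 64 bits, is 0x359576199597325D.
Split into bytes (most-significant first): 35 95 76 19 95 97 32 5D.
In big-endian order the high byte comes first in memory.
So the memory order matches the most-significant-first order: 35 95 76 19 95 97 32 5D.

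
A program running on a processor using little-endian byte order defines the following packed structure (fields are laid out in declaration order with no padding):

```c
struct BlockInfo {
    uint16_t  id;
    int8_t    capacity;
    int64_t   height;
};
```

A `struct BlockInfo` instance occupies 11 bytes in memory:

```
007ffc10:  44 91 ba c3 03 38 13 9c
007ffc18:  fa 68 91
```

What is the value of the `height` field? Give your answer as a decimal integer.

-7968843992387812413

`height` follows `id` (2 B), `capacity` (1 B), so it starts at offset 2 + 1 = 3 and occupies 8 bytes.
Bytes at offsets 3..10: C3 03 38 13 9C FA 68 91.
Little-endian stores the least-significant byte at the lowest address.
Reassemble most-significant byte first: 91 68 FA 9C 13 38 03 C3 → 0x9168FA9C133803C3.
Top bit is set, so as a signed 64-bit value this is 0x9168FA9C133803C3 − 2^64 = -7968843992387812413.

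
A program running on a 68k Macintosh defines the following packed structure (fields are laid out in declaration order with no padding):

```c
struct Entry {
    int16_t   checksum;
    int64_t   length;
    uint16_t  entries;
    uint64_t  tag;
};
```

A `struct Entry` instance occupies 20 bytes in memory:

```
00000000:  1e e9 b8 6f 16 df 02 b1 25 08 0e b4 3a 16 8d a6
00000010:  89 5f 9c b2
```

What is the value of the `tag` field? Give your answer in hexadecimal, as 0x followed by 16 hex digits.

0x3A168DA6895F9CB2

`tag` follows `checksum` (2 B), `length` (8 B), `entries` (2 B), so it starts at offset 2 + 8 + 2 = 12 and occupies 8 bytes.
Bytes at offsets 12..19: 3A 16 8D A6 89 5F 9C B2.
In big-endian order the high byte comes first in memory.
The bytes are already most-significant first: 0x3A168DA6895F9CB2.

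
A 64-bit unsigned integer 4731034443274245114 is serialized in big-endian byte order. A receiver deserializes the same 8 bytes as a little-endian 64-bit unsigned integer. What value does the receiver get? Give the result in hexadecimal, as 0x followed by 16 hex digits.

4731034443274245114 in 64-bit hexadecimal is 0x41A802C2937FD3FA.
Stored big-endian, the bytes at ascending addresses are 41 A8 02 C2 93 7F D3 FA.
Read back as little-endian, the first byte is least significant, giving 0xFAD37F93C202A841.

0xFAD37F93C202A841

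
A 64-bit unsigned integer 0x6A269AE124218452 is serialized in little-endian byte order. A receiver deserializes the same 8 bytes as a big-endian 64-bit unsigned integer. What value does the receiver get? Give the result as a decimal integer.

Stored little-endian, the bytes at ascending addresses are 52 84 21 24 E1 9A 26 6A.
Read back as big-endian, the last byte is least significant, giving 0x52842124E19A266A.
0x52842124E19A266A = 5945913850323412586.

5945913850323412586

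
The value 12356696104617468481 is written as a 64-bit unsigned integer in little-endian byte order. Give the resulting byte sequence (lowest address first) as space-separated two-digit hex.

41 62 2D 79 A3 CD 7B AB

12356696104617468481 in hexadecimal, padded to 64 bits, is 0xAB7BCDA3792D6241.
Split into bytes (most-significant first): AB 7B CD A3 79 2D 62 41.
Little-endian: lowest address holds the least-significant byte.
So at ascending addresses the bytes are 41 62 2D 79 A3 CD 7B AB.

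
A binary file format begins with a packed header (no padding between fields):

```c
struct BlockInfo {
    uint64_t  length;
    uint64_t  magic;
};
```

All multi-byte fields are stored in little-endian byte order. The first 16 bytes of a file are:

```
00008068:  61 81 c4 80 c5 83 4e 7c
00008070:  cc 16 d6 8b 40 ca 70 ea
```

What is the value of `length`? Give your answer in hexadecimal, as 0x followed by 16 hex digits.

0x7C4E83C580C48161

`length` is the first field, at byte offset 0, occupying 8 bytes.
Bytes at offsets 0..7: 61 81 C4 80 C5 83 4E 7C.
In little-endian order the low byte comes first in memory.
Reassemble most-significant byte first: 7C 4E 83 C5 80 C4 81 61 → 0x7C4E83C580C48161.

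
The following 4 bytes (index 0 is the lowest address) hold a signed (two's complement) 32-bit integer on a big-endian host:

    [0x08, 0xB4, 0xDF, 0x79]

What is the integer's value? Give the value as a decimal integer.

146071417

In big-endian order the high byte comes first in memory.
The bytes are already most-significant first: 0x08B4DF79.
0x08B4DF79 = 146071417.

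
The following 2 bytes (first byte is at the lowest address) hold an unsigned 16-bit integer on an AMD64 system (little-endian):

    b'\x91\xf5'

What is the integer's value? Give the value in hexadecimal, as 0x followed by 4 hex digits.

Little-endian stores the least-significant byte at the lowest address.
Reassemble most-significant byte first: F5 91 → 0xF591.

0xF591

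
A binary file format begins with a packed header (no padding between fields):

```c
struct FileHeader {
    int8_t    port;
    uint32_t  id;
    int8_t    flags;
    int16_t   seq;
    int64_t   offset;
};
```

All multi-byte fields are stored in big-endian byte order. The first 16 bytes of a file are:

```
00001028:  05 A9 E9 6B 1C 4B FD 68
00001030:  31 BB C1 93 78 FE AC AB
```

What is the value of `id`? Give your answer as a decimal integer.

2850646812

`id` follows `port` (1 byte), so it starts at byte offset 1 and occupies 4 bytes.
Bytes at offsets 1..4: A9 E9 6B 1C.
Big-endian stores the most-significant byte at the lowest address.
The bytes are already most-significant first: 0xA9E96B1C.
0xA9E96B1C = 2850646812.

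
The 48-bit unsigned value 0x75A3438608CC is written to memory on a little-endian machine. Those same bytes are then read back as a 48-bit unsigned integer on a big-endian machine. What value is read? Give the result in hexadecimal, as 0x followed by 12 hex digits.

Stored little-endian, the bytes at ascending addresses are CC 08 86 43 A3 75.
Read back as big-endian, the last byte is least significant, giving 0xCC088643A375.

0xCC088643A375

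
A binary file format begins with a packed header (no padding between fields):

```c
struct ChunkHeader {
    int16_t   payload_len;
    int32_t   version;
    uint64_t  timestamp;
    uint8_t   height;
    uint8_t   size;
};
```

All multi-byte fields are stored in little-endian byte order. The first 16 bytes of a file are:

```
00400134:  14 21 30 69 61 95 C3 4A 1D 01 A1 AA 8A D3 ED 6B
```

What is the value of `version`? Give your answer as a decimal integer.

`version` follows `payload_len` (2 bytes), so it starts at byte offset 2 and occupies 4 bytes.
Bytes at offsets 2..5: 30 69 61 95.
Little-endian: lowest address holds the least-significant byte.
Reassemble most-significant byte first: 95 61 69 30 → 0x95616930.
Top bit is set, so as a signed 32-bit value this is 0x95616930 − 2^32 = -1788778192.

-1788778192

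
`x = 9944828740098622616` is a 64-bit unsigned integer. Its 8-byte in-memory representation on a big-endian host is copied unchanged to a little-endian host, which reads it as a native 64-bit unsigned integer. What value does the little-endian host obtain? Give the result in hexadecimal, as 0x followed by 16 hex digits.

0x9884AC950C21038A

9944828740098622616 in 64-bit hexadecimal is 0x8A03210C95AC8498.
Stored big-endian, the bytes at ascending addresses are 8A 03 21 0C 95 AC 84 98.
Read back as little-endian, the first byte is least significant, giving 0x9884AC950C21038A.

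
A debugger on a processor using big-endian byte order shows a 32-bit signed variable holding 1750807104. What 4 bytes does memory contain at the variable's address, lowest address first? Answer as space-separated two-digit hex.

68 5B 32 40

1750807104 in hexadecimal, padded to 32 bits, is 0x685B3240.
Split into bytes (most-significant first): 68 5B 32 40.
Big-endian: lowest address holds the most-significant byte.
So the memory order matches the most-significant-first order: 68 5B 32 40.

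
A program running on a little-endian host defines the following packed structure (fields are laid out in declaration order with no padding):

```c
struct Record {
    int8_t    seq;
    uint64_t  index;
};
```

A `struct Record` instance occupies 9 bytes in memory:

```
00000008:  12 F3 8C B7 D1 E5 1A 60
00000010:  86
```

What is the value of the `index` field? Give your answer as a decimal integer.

9682768773214866675

`index` follows `seq` (1 byte), so it starts at byte offset 1 and occupies 8 bytes.
Bytes at offsets 1..8: F3 8C B7 D1 E5 1A 60 86.
Little-endian stores the least-significant byte at the lowest address.
Reassemble most-significant byte first: 86 60 1A E5 D1 B7 8C F3 → 0x86601AE5D1B78CF3.
0x86601AE5D1B78CF3 = 9682768773214866675.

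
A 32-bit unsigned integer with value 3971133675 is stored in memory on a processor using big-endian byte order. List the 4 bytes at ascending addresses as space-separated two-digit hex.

EC B2 B0 EB

3971133675 in hexadecimal, padded to 32 bits, is 0xECB2B0EB.
Split into bytes (most-significant first): EC B2 B0 EB.
Big-endian stores the most-significant byte at the lowest address.
So the memory order matches the most-significant-first order: EC B2 B0 EB.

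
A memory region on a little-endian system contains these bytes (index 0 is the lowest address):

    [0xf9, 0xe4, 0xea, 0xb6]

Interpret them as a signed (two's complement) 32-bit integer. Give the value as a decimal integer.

Little-endian stores the least-significant byte at the lowest address.
Reassemble most-significant byte first: B6 EA E4 F9 → 0xB6EAE4F9.
Top bit is set, so as a signed 32-bit value this is 0xB6EAE4F9 − 2^32 = -1226119943.

-1226119943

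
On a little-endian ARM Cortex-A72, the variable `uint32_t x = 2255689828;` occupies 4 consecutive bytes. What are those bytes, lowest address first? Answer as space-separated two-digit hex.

64 18 73 86

2255689828 in hexadecimal, padded to 32 bits, is 0x86731864.
Split into bytes (most-significant first): 86 73 18 64.
Little-endian stores the least-significant byte at the lowest address.
So at ascending addresses the bytes are 64 18 73 86.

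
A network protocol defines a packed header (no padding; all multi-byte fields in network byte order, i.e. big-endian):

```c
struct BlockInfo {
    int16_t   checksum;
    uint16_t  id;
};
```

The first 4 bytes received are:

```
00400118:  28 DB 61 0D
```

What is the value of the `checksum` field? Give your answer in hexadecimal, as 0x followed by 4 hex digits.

0x28DB

`checksum` is the first field, at byte offset 0, occupying 2 bytes.
Bytes at offsets 0..1: 28 DB.
In big-endian order the high byte comes first in memory.
The bytes are already most-significant first: 0x28DB.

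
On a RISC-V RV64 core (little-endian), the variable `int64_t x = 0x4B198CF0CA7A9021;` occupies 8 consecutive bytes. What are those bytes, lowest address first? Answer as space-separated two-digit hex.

21 90 7A CA F0 8C 19 4B

Split into bytes (most-significant first): 4B 19 8C F0 CA 7A 90 21.
Little-endian stores the least-significant byte at the lowest address.
So at ascending addresses the bytes are 21 90 7A CA F0 8C 19 4B.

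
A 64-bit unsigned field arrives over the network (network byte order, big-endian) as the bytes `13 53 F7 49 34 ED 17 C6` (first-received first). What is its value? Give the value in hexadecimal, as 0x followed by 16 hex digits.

0x1353F74934ED17C6

Big-endian: lowest address holds the most-significant byte.
The bytes are already most-significant first: 0x1353F74934ED17C6.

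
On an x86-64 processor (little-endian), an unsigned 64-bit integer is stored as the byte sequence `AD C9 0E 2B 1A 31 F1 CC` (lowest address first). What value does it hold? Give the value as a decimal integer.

14767638641585867181

Little-endian: lowest address holds the least-significant byte.
Reassemble most-significant byte first: CC F1 31 1A 2B 0E C9 AD → 0xCCF1311A2B0EC9AD.
0xCCF1311A2B0EC9AD = 14767638641585867181.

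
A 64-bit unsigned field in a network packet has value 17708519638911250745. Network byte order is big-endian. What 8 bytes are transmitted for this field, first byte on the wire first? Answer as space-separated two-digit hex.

F5 C1 4C C9 AF 55 71 39

17708519638911250745 in hexadecimal, padded to 64 bits, is 0xF5C14CC9AF557139.
Split into bytes (most-significant first): F5 C1 4C C9 AF 55 71 39.
Big-endian: lowest address holds the most-significant byte.
So the memory order matches the most-significant-first order: F5 C1 4C C9 AF 55 71 39.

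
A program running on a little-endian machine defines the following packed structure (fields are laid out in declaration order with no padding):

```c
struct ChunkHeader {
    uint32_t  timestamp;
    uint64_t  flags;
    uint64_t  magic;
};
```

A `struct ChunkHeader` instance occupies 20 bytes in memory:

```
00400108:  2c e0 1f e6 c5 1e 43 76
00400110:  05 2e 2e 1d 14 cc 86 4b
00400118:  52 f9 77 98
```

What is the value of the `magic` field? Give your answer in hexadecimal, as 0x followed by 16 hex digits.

0x9877F9524B86CC14

`magic` follows `timestamp` (4 B), `flags` (8 B), so it starts at offset 4 + 8 = 12 and occupies 8 bytes.
Bytes at offsets 12..19: 14 CC 86 4B 52 F9 77 98.
In little-endian order the low byte comes first in memory.
Reassemble most-significant byte first: 98 77 F9 52 4B 86 CC 14 → 0x9877F9524B86CC14.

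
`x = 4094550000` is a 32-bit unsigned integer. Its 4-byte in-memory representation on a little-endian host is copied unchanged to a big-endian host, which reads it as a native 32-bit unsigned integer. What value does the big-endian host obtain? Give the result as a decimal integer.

4094550000 in 32-bit hexadecimal is 0xF40DDFF0.
Stored little-endian, the bytes at ascending addresses are F0 DF 0D F4.
Read back as big-endian, the last byte is least significant, giving 0xF0DF0DF4.
0xF0DF0DF4 = 4041149940.

4041149940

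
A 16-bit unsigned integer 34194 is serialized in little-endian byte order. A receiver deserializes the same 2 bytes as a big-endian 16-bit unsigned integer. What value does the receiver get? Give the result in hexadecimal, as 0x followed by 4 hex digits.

34194 in 16-bit hexadecimal is 0x8592.
Stored little-endian, the bytes at ascending addresses are 92 85.
Read back as big-endian, the last byte is least significant, giving 0x9285.

0x9285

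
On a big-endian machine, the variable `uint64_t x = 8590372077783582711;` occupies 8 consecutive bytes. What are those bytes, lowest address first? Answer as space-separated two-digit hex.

77 37 21 E4 18 B9 87 F7

8590372077783582711 in hexadecimal, padded to 64 bits, is 0x773721E418B987F7.
Split into bytes (most-significant first): 77 37 21 E4 18 B9 87 F7.
Big-endian stores the most-significant byte at the lowest address.
So the memory order matches the most-significant-first order: 77 37 21 E4 18 B9 87 F7.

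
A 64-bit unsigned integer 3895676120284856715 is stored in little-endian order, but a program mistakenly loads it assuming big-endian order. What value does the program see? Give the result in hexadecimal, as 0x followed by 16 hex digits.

3895676120284856715 in 64-bit hexadecimal is 0x361038CA8D8D018B.
Stored little-endian, the bytes at ascending addresses are 8B 01 8D 8D CA 38 10 36.
Read back as big-endian, the last byte is least significant, giving 0x8B018D8DCA381036.

0x8B018D8DCA381036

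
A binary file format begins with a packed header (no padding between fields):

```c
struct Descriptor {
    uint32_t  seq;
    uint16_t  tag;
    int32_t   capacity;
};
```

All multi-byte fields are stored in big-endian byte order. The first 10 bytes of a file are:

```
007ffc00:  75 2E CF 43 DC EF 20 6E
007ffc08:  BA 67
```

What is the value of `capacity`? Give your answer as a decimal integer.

`capacity` follows `seq` (4 B), `tag` (2 B), so it starts at offset 4 + 2 = 6 and occupies 4 bytes.
Bytes at offsets 6..9: 20 6E BA 67.
Big-endian stores the most-significant byte at the lowest address.
The bytes are already most-significant first: 0x206EBA67.
0x206EBA67 = 544127591.

544127591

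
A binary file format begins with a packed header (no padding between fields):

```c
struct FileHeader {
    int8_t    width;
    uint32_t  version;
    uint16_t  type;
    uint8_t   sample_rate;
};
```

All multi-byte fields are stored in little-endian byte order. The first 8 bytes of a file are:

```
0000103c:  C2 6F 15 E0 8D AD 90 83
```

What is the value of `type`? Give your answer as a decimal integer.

`type` follows `width` (1 B), `version` (4 B), so it starts at offset 1 + 4 = 5 and occupies 2 bytes.
Bytes at offsets 5..6: AD 90.
Little-endian stores the least-significant byte at the lowest address.
Reassemble most-significant byte first: 90 AD → 0x90AD.
0x90AD = 37037.

37037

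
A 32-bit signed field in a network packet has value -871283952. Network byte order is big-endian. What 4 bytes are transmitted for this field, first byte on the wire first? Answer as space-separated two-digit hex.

Two's complement of -871283952 in 32 bits: 871283952 = 0x33EEBCF0; invert → 0xCC11430F; add 1 → 0xCC114310.
Split into bytes (most-significant first): CC 11 43 10.
In big-endian order the high byte comes first in memory.
So the memory order matches the most-significant-first order: CC 11 43 10.

CC 11 43 10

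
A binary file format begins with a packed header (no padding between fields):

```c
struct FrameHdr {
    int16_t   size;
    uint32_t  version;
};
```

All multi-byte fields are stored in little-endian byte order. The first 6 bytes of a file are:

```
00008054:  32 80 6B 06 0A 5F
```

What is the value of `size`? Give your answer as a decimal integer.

`size` is the first field, at byte offset 0, occupying 2 bytes.
Bytes at offsets 0..1: 32 80.
Little-endian: lowest address holds the least-significant byte.
Reassemble most-significant byte first: 80 32 → 0x8032.
Top bit is set, so as a signed 16-bit value this is 0x8032 − 2^16 = -32718.

-32718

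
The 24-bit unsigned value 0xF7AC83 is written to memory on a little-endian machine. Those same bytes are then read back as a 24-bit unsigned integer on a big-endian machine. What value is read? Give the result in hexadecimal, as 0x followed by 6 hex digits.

Stored little-endian, the bytes at ascending addresses are 83 AC F7.
Read back as big-endian, the last byte is least significant, giving 0x83ACF7.

0x83ACF7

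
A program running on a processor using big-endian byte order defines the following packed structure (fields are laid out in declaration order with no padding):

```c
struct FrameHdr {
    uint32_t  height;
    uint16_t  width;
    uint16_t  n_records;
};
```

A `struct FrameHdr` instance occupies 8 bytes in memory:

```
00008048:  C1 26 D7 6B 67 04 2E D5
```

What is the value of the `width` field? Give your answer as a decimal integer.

26372

`width` follows `height` (4 bytes), so it starts at byte offset 4 and occupies 2 bytes.
Bytes at offsets 4..5: 67 04.
In big-endian order the high byte comes first in memory.
The bytes are already most-significant first: 0x6704.
0x6704 = 26372.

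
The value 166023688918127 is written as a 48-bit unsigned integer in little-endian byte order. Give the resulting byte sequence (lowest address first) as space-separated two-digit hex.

6F 94 00 67 FF 96

166023688918127 in hexadecimal, padded to 48 bits, is 0x96FF6700946F.
Split into bytes (most-significant first): 96 FF 67 00 94 6F.
Little-endian: lowest address holds the least-significant byte.
So at ascending addresses the bytes are 6F 94 00 67 FF 96.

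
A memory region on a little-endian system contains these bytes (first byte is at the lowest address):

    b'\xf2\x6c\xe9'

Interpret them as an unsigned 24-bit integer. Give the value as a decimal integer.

Little-endian stores the least-significant byte at the lowest address.
Reassemble most-significant byte first: E9 6C F2 → 0xE96CF2.
0xE96CF2 = 15297778.

15297778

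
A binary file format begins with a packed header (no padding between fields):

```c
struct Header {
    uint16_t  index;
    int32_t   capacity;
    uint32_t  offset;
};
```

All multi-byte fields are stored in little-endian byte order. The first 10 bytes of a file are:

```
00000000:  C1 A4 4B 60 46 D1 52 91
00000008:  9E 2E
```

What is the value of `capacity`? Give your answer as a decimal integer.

`capacity` follows `index` (2 bytes), so it starts at byte offset 2 and occupies 4 bytes.
Bytes at offsets 2..5: 4B 60 46 D1.
Little-endian: lowest address holds the least-significant byte.
Reassemble most-significant byte first: D1 46 60 4B → 0xD146604B.
Top bit is set, so as a signed 32-bit value this is 0xD146604B − 2^32 = -783916981.

-783916981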